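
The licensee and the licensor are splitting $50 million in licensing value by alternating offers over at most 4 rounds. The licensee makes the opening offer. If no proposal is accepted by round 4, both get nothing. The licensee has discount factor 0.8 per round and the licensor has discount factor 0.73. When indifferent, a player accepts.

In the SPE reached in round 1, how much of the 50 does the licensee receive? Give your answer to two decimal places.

Round 4 (the licensor proposes): the licensee will accept anything ≥ 0, so the licensor offers 0 and keeps 50.
Round 3 (the licensee proposes): the licensor can get 50 next round, worth 0.73 × 50 = 36.5 now, so the licensee offers 36.5, keeping 13.5.
Round 2 (the licensor proposes): the licensee can get 13.5 next round, worth 0.8 × 13.5 = 10.8 now; the licensor offers that and keeps 39.2.
Round 1 (the licensee proposes): the licensor can get 39.2 next round, worth 0.73 × 39.2 = 28.616 now; the licensee offers that and keeps 21.384.

21.38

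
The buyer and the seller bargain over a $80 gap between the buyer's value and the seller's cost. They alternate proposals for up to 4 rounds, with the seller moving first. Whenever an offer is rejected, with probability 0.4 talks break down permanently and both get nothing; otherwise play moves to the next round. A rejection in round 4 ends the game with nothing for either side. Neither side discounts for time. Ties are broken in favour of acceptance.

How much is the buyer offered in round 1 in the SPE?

By backward induction:
Round 4 (the buyer proposes): rejection yields 0 for the seller; the buyer offers 0 and keeps 80.
Round 3 (the seller proposes): rejecting gives the buyer an expected 0.6 × 80 = 48; the seller offers that and keeps 32.
Round 2 (the buyer proposes): rejecting gives the seller an expected 0.6 × 32 = 19.2; the buyer offers that and keeps 60.8.
Round 1 (the seller proposes): rejecting gives the buyer an expected 0.6 × 60.8 = 36.48. The seller offers 36.48 and keeps 80 − 36.48 = 43.52.

36.48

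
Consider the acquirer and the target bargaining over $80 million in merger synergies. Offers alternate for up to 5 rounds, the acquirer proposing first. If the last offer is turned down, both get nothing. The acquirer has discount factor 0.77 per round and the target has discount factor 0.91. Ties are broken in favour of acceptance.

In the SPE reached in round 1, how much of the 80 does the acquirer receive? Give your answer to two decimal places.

51.52

Round 5 (the acquirer proposes): the target will accept anything ≥ 0, so the acquirer offers 0 and keeps 80.
Round 4 (the target proposes): the acquirer can get 80 next round, worth 0.77 × 80 = 61.6 now; the target offers that and keeps 18.4.
Round 3 (the acquirer proposes): the target can get 18.4 next round, worth 0.91 × 18.4 = 16.744 now. The acquirer offers 16.744 and keeps 80 − 16.744 = 63.256.
Round 2 (the target proposes): the acquirer can get 63.256 next round, worth 0.77 × 63.256 = 48.70712 now; the target offers that and keeps 31.29288.
Round 1 (the acquirer proposes): the target can get 31.29288 next round, worth 0.91 × 31.29288 = 28.4765208 now; the acquirer offers that and keeps 51.5234792.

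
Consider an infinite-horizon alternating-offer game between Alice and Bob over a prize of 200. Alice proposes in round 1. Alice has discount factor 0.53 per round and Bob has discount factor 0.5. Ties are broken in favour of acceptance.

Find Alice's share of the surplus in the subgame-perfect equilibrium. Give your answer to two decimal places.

Let x be Alice's share when Alice proposes and y be Bob's share when Bob proposes.
Bob accepts iff offered ≥ 0.5·y, so x = 200 − 0.5y. Symmetrically y = 200 − 0.53x.
Substituting: x = 200 − 0.5(200 − 0.53x), giving x(1 − 0.53·0.5) = 200(1 − 0.5).
So x = 200 × 0.5 / 0.735 ≈ 136.0544, and Bob receives 200 − x ≈ 63.9456.

136.05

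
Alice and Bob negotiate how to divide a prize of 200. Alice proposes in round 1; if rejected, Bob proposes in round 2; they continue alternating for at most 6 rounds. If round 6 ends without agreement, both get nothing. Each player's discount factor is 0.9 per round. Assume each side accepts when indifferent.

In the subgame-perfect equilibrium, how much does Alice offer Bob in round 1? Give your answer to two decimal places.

Solve by backward induction from round 6.
Round 6 (Bob proposes): Alice will accept anything ≥ 0, so Bob offers 0 and keeps 200.
Round 5 (Alice proposes): Bob can get 200 next round, worth 0.9 × 200 = 180 now. Alice offers 180 and keeps 200 − 180 = 20.
Round 4 (Bob proposes): Alice can get 20 next round, worth 0.9 × 20 = 18 now; Bob offers that and keeps 182.
Round 3 (Alice proposes): Bob can get 182 next round, worth 0.9 × 182 = 163.8 now, so Alice offers 163.8, keeping 36.2.
Round 2 (Bob proposes): Alice can get 36.2 next round, worth 0.9 × 36.2 = 32.58 now; Bob offers that and keeps 167.42.
Round 1 (Alice proposes): Bob can get 167.42 next round, worth 0.9 × 167.42 = 150.678 now, so Alice offers 150.678, keeping 49.322.

150.68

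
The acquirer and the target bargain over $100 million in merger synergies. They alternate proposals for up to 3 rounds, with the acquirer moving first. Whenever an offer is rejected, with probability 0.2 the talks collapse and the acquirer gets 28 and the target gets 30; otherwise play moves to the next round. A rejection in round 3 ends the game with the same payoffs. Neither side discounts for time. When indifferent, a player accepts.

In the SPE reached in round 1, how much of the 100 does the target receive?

36.72

Round 3 (the acquirer proposes): the target gets 30 if talks fail, so the acquirer offers 30 and keeps 70.
Round 2 (the target proposes): rejecting gives the acquirer an expected 0.8 × 70 + 0.2 × 28 = 61.6; the target offers that and keeps 38.4.
Round 1 (the acquirer proposes): rejecting gives the target an expected 0.8 × 38.4 + 0.2 × 30 = 36.72; the acquirer offers that and keeps 63.28.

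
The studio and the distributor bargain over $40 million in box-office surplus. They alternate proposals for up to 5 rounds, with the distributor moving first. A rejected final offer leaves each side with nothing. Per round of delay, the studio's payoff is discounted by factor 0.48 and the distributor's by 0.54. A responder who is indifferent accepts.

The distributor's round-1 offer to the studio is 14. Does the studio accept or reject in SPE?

Work out the studio's continuation value if the offer is rejected.
Round 5 (the distributor proposes): the studio will accept anything ≥ 0, so the distributor offers 0 and keeps 40.
Round 4 (the studio proposes): the distributor can get 40 next round, worth 0.54 × 40 = 21.6 now, so the studio offers 21.6, keeping 18.4.
Round 3 (the distributor proposes): the studio can get 18.4 next round, worth 0.48 × 18.4 = 8.832 now. The distributor offers 8.832 and keeps 40 − 8.832 = 31.168.
Round 2 (the studio proposes): the distributor can get 31.168 next round, worth 0.54 × 31.168 = 16.83072 now, so the studio offers 16.83072, keeping 23.16928.
So by rejecting in round 1, the studio gets 23.16928 next round, worth 0.48 × 23.16928 = 11.1212544 now.
Offer 14 ≥ 11.1212544, so the studio accepts.

Accept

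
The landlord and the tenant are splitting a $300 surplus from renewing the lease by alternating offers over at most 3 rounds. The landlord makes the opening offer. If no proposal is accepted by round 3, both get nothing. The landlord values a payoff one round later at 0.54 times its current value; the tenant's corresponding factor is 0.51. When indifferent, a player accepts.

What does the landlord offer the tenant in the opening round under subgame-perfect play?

70.38

By backward induction:
Round 3 (the landlord proposes): the tenant will accept anything ≥ 0, so the landlord offers 0 and keeps 300.
Round 2 (the tenant proposes): the landlord can get 300 next round, worth 0.54 × 300 = 162 now; the tenant offers that and keeps 138.
Round 1 (the landlord proposes): the tenant can get 138 next round, worth 0.51 × 138 = 70.38 now. The landlord offers 70.38 and keeps 300 − 70.38 = 229.62.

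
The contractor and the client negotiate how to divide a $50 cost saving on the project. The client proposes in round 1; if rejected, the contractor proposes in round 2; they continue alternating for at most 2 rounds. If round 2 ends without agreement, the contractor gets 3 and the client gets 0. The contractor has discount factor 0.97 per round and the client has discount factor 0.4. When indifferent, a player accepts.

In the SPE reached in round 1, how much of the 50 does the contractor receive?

48.5

Round 2 (the contractor proposes): the client will accept anything ≥ 0, so the contractor offers 0 and keeps 50.
Round 1 (the client proposes): the contractor can get 50 next round, worth 0.97 × 50 = 48.5 now. The client offers 48.5 and keeps 50 − 48.5 = 1.5.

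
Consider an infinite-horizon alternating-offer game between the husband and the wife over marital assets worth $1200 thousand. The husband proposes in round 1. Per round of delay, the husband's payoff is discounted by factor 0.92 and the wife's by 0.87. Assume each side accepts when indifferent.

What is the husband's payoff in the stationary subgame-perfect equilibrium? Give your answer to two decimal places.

781.56

When the husband proposes, the wife accepts any offer worth at least 0.87 times what the wife would get by proposing next round; and vice versa.
This gives x = 1200 − 0.87y and y = 1200 − 0.92x, where x and y are each side's share when it proposes.
Hence (1 − 0.87·0.92)x = 1200(1 − 0.87), i.e. 0.1996·x = 156.
x ≈ 781.5631; the wife's share is 1200 − x ≈ 418.4369.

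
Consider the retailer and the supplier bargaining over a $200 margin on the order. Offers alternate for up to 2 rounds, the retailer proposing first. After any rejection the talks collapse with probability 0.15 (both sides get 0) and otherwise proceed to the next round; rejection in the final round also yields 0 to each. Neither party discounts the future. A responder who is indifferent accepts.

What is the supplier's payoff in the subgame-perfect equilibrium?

170

Round 2 (the supplier proposes): the retailer will accept anything ≥ 0, so the supplier offers 0 and keeps 200.
Round 1 (the retailer proposes): rejecting gives the supplier an expected 0.85 × 200 = 170. The retailer offers 170 and keeps 200 − 170 = 30.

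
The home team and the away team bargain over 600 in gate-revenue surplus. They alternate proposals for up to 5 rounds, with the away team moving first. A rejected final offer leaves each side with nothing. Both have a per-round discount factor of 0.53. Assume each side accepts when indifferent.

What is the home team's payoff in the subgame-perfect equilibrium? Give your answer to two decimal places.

Round 5 (the away team proposes): rejection yields 0 for the home team; the away team offers 0 and keeps 600.
Round 4 (the home team proposes): the away team can get 600 next round, worth 0.53 × 600 = 318 now; the home team offers that and keeps 282.
Round 3 (the away team proposes): the home team can get 282 next round, worth 0.53 × 282 = 149.46 now; the away team offers that and keeps 450.54.
Round 2 (the home team proposes): the away team can get 450.54 next round, worth 0.53 × 450.54 = 238.7862 now, so the home team offers 238.7862, keeping 361.2138.
Round 1 (the away team proposes): the home team can get 361.2138 next round, worth 0.53 × 361.2138 = 191.443314 now, so the away team offers 191.443314, keeping 408.556686.

191.44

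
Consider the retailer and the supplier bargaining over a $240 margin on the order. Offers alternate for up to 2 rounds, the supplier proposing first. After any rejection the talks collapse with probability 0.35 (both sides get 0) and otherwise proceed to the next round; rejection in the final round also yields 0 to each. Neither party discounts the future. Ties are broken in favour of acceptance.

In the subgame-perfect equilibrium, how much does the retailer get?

156

Round 2 (the retailer proposes): the supplier will accept anything ≥ 0, so the retailer offers 0 and keeps 240.
Round 1 (the supplier proposes): rejecting gives the retailer an expected 0.65 × 240 = 156. The supplier offers 156 and keeps 240 − 156 = 84.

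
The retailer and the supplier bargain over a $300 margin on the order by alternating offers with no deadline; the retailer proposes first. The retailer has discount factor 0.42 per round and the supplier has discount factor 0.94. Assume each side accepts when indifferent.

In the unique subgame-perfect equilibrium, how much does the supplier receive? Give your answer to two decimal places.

270.26

Let x be the retailer's share when the retailer proposes and y be the supplier's share when the supplier proposes.
The supplier accepts iff offered ≥ 0.94·y, so x = 300 − 0.94y. Symmetrically y = 300 − 0.42x.
Substituting: x = 300 − 0.94(300 − 0.42x), giving x(1 − 0.42·0.94) = 300(1 − 0.94).
So x = 300 × 0.06 / 0.6052 ≈ 29.7422, and the supplier receives 300 − x ≈ 270.2578.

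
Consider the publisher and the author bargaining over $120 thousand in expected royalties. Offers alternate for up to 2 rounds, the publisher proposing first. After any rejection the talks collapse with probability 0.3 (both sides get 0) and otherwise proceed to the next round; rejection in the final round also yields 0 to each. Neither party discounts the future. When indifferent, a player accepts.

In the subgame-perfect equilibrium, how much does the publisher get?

36

By backward induction:
Round 2 (the author proposes): rejection yields 0 for the publisher; the author offers 0 and keeps 120.
Round 1 (the publisher proposes): rejecting gives the author an expected 0.7 × 120 = 84. The publisher offers 84 and keeps 120 − 84 = 36.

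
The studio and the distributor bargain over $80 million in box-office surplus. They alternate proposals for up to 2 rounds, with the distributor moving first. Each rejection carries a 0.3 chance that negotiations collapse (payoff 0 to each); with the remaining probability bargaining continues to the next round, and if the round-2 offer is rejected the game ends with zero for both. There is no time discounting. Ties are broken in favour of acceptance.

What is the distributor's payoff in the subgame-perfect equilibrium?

Round 2 (the studio proposes): the distributor will accept anything ≥ 0, so the studio offers 0 and keeps 80.
Round 1 (the distributor proposes): rejecting gives the studio an expected 0.7 × 80 = 56, so the distributor offers 56, keeping 24.

24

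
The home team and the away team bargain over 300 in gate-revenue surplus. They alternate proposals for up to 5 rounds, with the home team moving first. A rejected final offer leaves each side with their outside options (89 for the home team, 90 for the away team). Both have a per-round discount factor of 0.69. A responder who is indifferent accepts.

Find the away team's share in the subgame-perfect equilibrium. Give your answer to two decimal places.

Round 5 (the home team proposes): the away team gets 90 if talks fail, so the home team offers 90 and keeps 210.
Round 4 (the away team proposes): the home team can get 210 next round, worth 0.69 × 210 = 144.9 now. The away team offers 144.9 and keeps 300 − 144.9 = 155.1.
Round 3 (the home team proposes): the away team can get 155.1 next round, worth 0.69 × 155.1 = 107.019 now, so the home team offers 107.019, keeping 192.981.
Round 2 (the away team proposes): the home team can get 192.981 next round, worth 0.69 × 192.981 = 133.15689 now. The away team offers 133.15689 and keeps 300 − 133.15689 = 166.84311.
Round 1 (the home team proposes): the away team can get 166.84311 next round, worth 0.69 × 166.84311 = 115.1217459 now; the home team offers that and keeps 184.8782541.

115.12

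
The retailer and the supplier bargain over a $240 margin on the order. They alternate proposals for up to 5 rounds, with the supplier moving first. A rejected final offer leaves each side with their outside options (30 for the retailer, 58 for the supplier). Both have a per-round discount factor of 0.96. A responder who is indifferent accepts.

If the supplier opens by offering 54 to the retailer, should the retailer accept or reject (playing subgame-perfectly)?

Accept

Work out the retailer's continuation value if the offer is rejected.
Round 5 (the supplier proposes): the retailer gets 30 if talks fail, so the supplier offers 30 and keeps 210.
Round 4 (the retailer proposes): the supplier can get 210 next round, worth 0.96 × 210 = 201.6 now, so the retailer offers 201.6, keeping 38.4.
Round 3 (the supplier proposes): the retailer can get 38.4 next round, worth 0.96 × 38.4 = 36.864 now; the supplier offers that and keeps 203.136.
Round 2 (the retailer proposes): the supplier can get 203.136 next round, worth 0.96 × 203.136 = 195.01056 now; the retailer offers that and keeps 44.98944.
So by rejecting in round 1, the retailer gets 44.98944 next round, worth 0.96 × 44.98944 = 43.1898624 now.
Offer 54 ≥ 43.1898624, so the retailer accepts.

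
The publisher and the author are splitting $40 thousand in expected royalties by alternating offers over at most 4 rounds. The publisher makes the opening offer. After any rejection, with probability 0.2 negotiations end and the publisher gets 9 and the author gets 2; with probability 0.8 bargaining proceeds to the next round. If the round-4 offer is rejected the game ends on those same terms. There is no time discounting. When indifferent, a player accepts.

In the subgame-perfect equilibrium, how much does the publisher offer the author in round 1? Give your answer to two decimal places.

Round 4 (the author proposes): the publisher gets 9 if talks fail, so the author offers 9 and keeps 31.
Round 3 (the publisher proposes): rejecting gives the author an expected 0.8 × 31 + 0.2 × 2 = 25.2; the publisher offers that and keeps 14.8.
Round 2 (the author proposes): rejecting gives the publisher an expected 0.8 × 14.8 + 0.2 × 9 = 13.64; the author offers that and keeps 26.36.
Round 1 (the publisher proposes): rejecting gives the author an expected 0.8 × 26.36 + 0.2 × 2 = 21.488. The publisher offers 21.488 and keeps 40 − 21.488 = 18.512.

21.49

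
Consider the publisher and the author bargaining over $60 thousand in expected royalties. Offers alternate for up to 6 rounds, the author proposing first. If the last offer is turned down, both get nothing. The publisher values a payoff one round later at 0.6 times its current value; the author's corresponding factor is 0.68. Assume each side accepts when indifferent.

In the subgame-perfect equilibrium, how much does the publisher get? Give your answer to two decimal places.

By backward induction:
Round 6 (the publisher proposes): the author will accept anything ≥ 0, so the publisher offers 0 and keeps 60.
Round 5 (the author proposes): the publisher can get 60 next round, worth 0.6 × 60 = 36 now. The author offers 36 and keeps 60 − 36 = 24.
Round 4 (the publisher proposes): the author can get 24 next round, worth 0.68 × 24 = 16.32 now. The publisher offers 16.32 and keeps 60 − 16.32 = 43.68.
Round 3 (the author proposes): the publisher can get 43.68 next round, worth 0.6 × 43.68 = 26.208 now, so the author offers 26.208, keeping 33.792.
Round 2 (the publisher proposes): the author can get 33.792 next round, worth 0.68 × 33.792 = 22.97856 now. The publisher offers 22.97856 and keeps 60 − 22.97856 = 37.02144.
Round 1 (the author proposes): the publisher can get 37.02144 next round, worth 0.6 × 37.02144 = 22.212864 now, so the author offers 22.212864, keeping 37.787136.

22.21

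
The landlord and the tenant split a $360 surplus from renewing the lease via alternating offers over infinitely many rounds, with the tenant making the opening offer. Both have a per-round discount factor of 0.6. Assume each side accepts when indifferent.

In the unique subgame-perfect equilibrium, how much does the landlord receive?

Let x be the tenant's share when the tenant proposes and y be the landlord's share when the landlord proposes.
The landlord accepts iff offered ≥ 0.6·y, so x = 360 − 0.6y. Symmetrically y = 360 − 0.6x.
Substituting: x = 360 − 0.6(360 − 0.6x), giving x(1 − 0.6·0.6) = 360(1 − 0.6).
So x = 360 × 0.4 / 0.64 = 225, and the landlord receives 360 − x = 135.

135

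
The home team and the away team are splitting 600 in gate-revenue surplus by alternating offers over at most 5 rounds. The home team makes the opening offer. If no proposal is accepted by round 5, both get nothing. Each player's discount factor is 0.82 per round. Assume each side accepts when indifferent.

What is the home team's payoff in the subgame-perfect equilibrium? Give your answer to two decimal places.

451.89

Round 5 (the home team proposes): the away team will accept anything ≥ 0, so the home team offers 0 and keeps 600.
Round 4 (the away team proposes): the home team can get 600 next round, worth 0.82 × 600 = 492 now. The away team offers 492 and keeps 600 − 492 = 108.
Round 3 (the home team proposes): the away team can get 108 next round, worth 0.82 × 108 = 88.56 now. The home team offers 88.56 and keeps 600 − 88.56 = 511.44.
Round 2 (the away team proposes): the home team can get 511.44 next round, worth 0.82 × 511.44 = 419.3808 now, so the away team offers 419.3808, keeping 180.6192.
Round 1 (the home team proposes): the away team can get 180.6192 next round, worth 0.82 × 180.6192 = 148.107744 now. The home team offers 148.107744 and keeps 600 − 148.107744 = 451.892256.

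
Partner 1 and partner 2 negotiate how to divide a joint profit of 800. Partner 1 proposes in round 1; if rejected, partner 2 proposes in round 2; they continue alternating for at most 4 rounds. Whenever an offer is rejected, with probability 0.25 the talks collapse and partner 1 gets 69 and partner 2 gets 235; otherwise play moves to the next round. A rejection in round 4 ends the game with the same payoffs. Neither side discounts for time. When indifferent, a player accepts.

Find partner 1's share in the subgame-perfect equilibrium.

Round 4 (partner 2 proposes): partner 1 gets 69 if talks fail, so partner 2 offers 69 and keeps 731.
Round 3 (partner 1 proposes): rejecting gives partner 2 an expected 0.75 × 731 + 0.25 × 235 = 607; partner 1 offers that and keeps 193.
Round 2 (partner 2 proposes): rejecting gives partner 1 an expected 0.75 × 193 + 0.25 × 69 = 162, so partner 2 offers 162, keeping 638.
Round 1 (partner 1 proposes): rejecting gives partner 2 an expected 0.75 × 638 + 0.25 × 235 = 537.25, so partner 1 offers 537.25, keeping 262.75.

262.75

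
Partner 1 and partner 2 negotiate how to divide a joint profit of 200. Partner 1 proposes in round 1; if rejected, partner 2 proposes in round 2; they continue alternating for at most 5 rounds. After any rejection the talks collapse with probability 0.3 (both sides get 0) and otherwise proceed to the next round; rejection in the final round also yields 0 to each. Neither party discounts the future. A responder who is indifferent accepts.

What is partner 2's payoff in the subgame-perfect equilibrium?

62.58

By backward induction:
Round 5 (partner 1 proposes): partner 2 will accept anything ≥ 0, so partner 1 offers 0 and keeps 200.
Round 4 (partner 2 proposes): rejecting gives partner 1 an expected 0.7 × 200 = 140, so partner 2 offers 140, keeping 60.
Round 3 (partner 1 proposes): rejecting gives partner 2 an expected 0.7 × 60 = 42, so partner 1 offers 42, keeping 158.
Round 2 (partner 2 proposes): rejecting gives partner 1 an expected 0.7 × 158 = 110.6. Partner 2 offers 110.6 and keeps 200 − 110.6 = 89.4.
Round 1 (partner 1 proposes): rejecting gives partner 2 an expected 0.7 × 89.4 = 62.58; partner 1 offers that and keeps 137.42.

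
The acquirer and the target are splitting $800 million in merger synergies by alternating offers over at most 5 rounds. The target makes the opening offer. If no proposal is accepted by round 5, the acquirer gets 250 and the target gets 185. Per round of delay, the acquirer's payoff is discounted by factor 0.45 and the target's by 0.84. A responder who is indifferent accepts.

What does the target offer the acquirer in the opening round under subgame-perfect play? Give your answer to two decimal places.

Round 5 (the target proposes): the acquirer gets 250 if talks fail, so the target offers 250 and keeps 550.
Round 4 (the acquirer proposes): the target can get 550 next round, worth 0.84 × 550 = 462 now, so the acquirer offers 462, keeping 338.
Round 3 (the target proposes): the acquirer can get 338 next round, worth 0.45 × 338 = 152.1 now; the target offers that and keeps 647.9.
Round 2 (the acquirer proposes): the target can get 647.9 next round, worth 0.84 × 647.9 = 544.236 now. The acquirer offers 544.236 and keeps 800 − 544.236 = 255.764.
Round 1 (the target proposes): the acquirer can get 255.764 next round, worth 0.45 × 255.764 = 115.0938 now; the target offers that and keeps 684.9062.

115.09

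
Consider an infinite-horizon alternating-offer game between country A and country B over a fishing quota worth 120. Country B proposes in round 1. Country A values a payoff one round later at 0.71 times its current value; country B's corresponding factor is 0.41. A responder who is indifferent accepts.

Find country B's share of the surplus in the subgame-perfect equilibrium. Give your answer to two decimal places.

In a stationary SPE each proposer offers the other exactly their discounted continuation value.
If country B keeps x when proposing and country A keeps y when proposing, then x = 120 − 0.71y and y = 120 − 0.41x.
Solving: x = 120(1 − 0.71) / (1 − 0.41·0.71) = 34.8 / 0.7089 ≈ 49.0901.
Country A gets 120 − 49.0901 ≈ 70.9099.

49.09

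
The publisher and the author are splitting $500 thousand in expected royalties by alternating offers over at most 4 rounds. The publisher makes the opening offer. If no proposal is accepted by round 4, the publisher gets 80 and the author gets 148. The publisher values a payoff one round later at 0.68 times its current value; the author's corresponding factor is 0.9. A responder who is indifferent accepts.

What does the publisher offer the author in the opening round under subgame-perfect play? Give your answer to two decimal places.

Round 4 (the author proposes): the publisher gets 80 if talks fail, so the author offers 80 and keeps 420.
Round 3 (the publisher proposes): the author can get 420 next round, worth 0.9 × 420 = 378 now, so the publisher offers 378, keeping 122.
Round 2 (the author proposes): the publisher can get 122 next round, worth 0.68 × 122 = 82.96 now; the author offers that and keeps 417.04.
Round 1 (the publisher proposes): the author can get 417.04 next round, worth 0.9 × 417.04 = 375.336 now. The publisher offers 375.336 and keeps 500 − 375.336 = 124.664.

375.34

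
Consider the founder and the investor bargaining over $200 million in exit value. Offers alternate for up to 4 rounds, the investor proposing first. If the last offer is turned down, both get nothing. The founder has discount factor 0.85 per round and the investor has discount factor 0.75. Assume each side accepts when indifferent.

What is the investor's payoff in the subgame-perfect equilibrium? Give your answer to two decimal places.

Round 4 (the founder proposes): rejection yields 0 for the investor; the founder offers 0 and keeps 200.
Round 3 (the investor proposes): the founder can get 200 next round, worth 0.85 × 200 = 170 now, so the investor offers 170, keeping 30.
Round 2 (the founder proposes): the investor can get 30 next round, worth 0.75 × 30 = 22.5 now. The founder offers 22.5 and keeps 200 − 22.5 = 177.5.
Round 1 (the investor proposes): the founder can get 177.5 next round, worth 0.85 × 177.5 = 150.875 now; the investor offers that and keeps 49.125.

49.13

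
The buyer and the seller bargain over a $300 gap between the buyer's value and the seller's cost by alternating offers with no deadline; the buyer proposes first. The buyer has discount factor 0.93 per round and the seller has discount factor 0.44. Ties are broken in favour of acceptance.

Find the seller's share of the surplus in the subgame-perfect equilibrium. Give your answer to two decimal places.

15.64

In a stationary SPE each proposer offers the other exactly their discounted continuation value.
If the buyer keeps x when proposing and the seller keeps y when proposing, then x = 300 − 0.44y and y = 300 − 0.93x.
Solving: x = 300(1 − 0.44) / (1 − 0.93·0.44) = 168 / 0.5908 ≈ 284.3602.
The seller gets 300 − 284.3602 ≈ 15.6398.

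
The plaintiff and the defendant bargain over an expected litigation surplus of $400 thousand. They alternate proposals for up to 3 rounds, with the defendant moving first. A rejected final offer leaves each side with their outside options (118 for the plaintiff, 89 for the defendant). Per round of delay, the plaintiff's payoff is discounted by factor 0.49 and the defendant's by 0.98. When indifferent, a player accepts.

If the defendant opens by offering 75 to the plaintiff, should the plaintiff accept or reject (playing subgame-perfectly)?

Work out the plaintiff's continuation value if the offer is rejected.
Round 3 (the defendant proposes): the plaintiff gets 118 if talks fail, so the defendant offers 118 and keeps 282.
Round 2 (the plaintiff proposes): the defendant can get 282 next round, worth 0.98 × 282 = 276.36 now, so the plaintiff offers 276.36, keeping 123.64.
So by rejecting in round 1, the plaintiff gets 123.64 next round, worth 0.49 × 123.64 = 60.5836 now.
Offer 75 ≥ 60.5836, so the plaintiff accepts.

Accept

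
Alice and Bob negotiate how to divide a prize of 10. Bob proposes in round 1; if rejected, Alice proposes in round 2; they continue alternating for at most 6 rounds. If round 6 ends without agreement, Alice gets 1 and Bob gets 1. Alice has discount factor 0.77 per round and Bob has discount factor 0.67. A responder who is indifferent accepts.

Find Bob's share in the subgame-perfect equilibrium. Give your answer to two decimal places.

Solve by backward induction from round 6.
Round 6 (Alice proposes): Bob gets 1 if talks fail, so Alice offers 1 and keeps 9.
Round 5 (Bob proposes): Alice can get 9 next round, worth 0.77 × 9 = 6.93 now, so Bob offers 6.93, keeping 3.07.
Round 4 (Alice proposes): Bob can get 3.07 next round, worth 0.67 × 3.07 = 2.0569 now. Alice offers 2.0569 and keeps 10 − 2.0569 = 7.9431.
Round 3 (Bob proposes): Alice can get 7.9431 next round, worth 0.77 × 7.9431 = 6.116187 now. Bob offers 6.116187 and keeps 10 − 6.116187 = 3.883813.
Round 2 (Alice proposes): Bob can get 3.883813 next round, worth 0.67 × 3.883813 = 2.60215471 now, so Alice offers 2.60215471, keeping 7.39784529.
Round 1 (Bob proposes): Alice can get 7.39784529 next round, worth 0.77 × 7.39784529 = 5.6963408733 now. Bob offers 5.6963408733 and keeps 10 − 5.6963408733 = 4.3036591267.

4.30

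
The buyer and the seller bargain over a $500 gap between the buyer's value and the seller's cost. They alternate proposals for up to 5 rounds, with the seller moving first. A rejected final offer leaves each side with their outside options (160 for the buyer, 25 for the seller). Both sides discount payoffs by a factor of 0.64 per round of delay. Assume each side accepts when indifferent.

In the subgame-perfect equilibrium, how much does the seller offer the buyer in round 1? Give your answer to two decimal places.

189.23

Round 5 (the seller proposes): the buyer gets 160 if talks fail, so the seller offers 160 and keeps 340.
Round 4 (the buyer proposes): the seller can get 340 next round, worth 0.64 × 340 = 217.6 now. The buyer offers 217.6 and keeps 500 − 217.6 = 282.4.
Round 3 (the seller proposes): the buyer can get 282.4 next round, worth 0.64 × 282.4 = 180.736 now, so the seller offers 180.736, keeping 319.264.
Round 2 (the buyer proposes): the seller can get 319.264 next round, worth 0.64 × 319.264 = 204.32896 now, so the buyer offers 204.32896, keeping 295.67104.
Round 1 (the seller proposes): the buyer can get 295.67104 next round, worth 0.64 × 295.67104 = 189.2294656 now, so the seller offers 189.2294656, keeping 310.7705344.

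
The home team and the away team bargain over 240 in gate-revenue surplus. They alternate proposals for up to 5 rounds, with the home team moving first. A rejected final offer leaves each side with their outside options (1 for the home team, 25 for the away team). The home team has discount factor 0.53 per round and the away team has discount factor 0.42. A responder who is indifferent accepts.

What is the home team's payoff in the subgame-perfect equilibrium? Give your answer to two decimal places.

180.84

Round 5 (the home team proposes): the away team gets 25 if talks fail, so the home team offers 25 and keeps 215.
Round 4 (the away team proposes): the home team can get 215 next round, worth 0.53 × 215 = 113.95 now, so the away team offers 113.95, keeping 126.05.
Round 3 (the home team proposes): the away team can get 126.05 next round, worth 0.42 × 126.05 = 52.941 now, so the home team offers 52.941, keeping 187.059.
Round 2 (the away team proposes): the home team can get 187.059 next round, worth 0.53 × 187.059 = 99.14127 now; the away team offers that and keeps 140.85873.
Round 1 (the home team proposes): the away team can get 140.85873 next round, worth 0.42 × 140.85873 = 59.1606666 now. The home team offers 59.1606666 and keeps 240 − 59.1606666 = 180.8393334.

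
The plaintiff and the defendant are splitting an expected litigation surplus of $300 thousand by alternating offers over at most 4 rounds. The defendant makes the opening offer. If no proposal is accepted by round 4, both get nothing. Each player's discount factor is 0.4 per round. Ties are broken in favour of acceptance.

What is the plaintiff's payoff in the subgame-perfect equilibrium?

91.2

Round 4 (the plaintiff proposes): rejection yields 0 for the defendant; the plaintiff offers 0 and keeps 300.
Round 3 (the defendant proposes): the plaintiff can get 300 next round, worth 0.4 × 300 = 120 now, so the defendant offers 120, keeping 180.
Round 2 (the plaintiff proposes): the defendant can get 180 next round, worth 0.4 × 180 = 72 now; the plaintiff offers that and keeps 228.
Round 1 (the defendant proposes): the plaintiff can get 228 next round, worth 0.4 × 228 = 91.2 now. The defendant offers 91.2 and keeps 300 − 91.2 = 208.8.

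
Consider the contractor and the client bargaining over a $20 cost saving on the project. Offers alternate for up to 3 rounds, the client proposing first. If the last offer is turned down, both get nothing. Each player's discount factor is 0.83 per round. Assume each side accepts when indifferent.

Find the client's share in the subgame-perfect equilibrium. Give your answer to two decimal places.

Work backward from the last round.
Round 3 (the client proposes): the contractor will accept anything ≥ 0, so the client offers 0 and keeps 20.
Round 2 (the contractor proposes): the client can get 20 next round, worth 0.83 × 20 = 16.6 now; the contractor offers that and keeps 3.4.
Round 1 (the client proposes): the contractor can get 3.4 next round, worth 0.83 × 3.4 = 2.822 now; the client offers that and keeps 17.178.

17.18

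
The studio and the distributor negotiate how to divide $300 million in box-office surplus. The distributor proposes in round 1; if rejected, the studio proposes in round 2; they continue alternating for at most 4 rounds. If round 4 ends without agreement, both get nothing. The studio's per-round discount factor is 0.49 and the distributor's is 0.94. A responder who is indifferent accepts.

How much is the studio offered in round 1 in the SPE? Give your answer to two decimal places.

Round 4 (the studio proposes): rejection yields 0 for the distributor; the studio offers 0 and keeps 300.
Round 3 (the distributor proposes): the studio can get 300 next round, worth 0.49 × 300 = 147 now; the distributor offers that and keeps 153.
Round 2 (the studio proposes): the distributor can get 153 next round, worth 0.94 × 153 = 143.82 now. The studio offers 143.82 and keeps 300 − 143.82 = 156.18.
Round 1 (the distributor proposes): the studio can get 156.18 next round, worth 0.49 × 156.18 = 76.5282 now; the distributor offers that and keeps 223.4718.

76.53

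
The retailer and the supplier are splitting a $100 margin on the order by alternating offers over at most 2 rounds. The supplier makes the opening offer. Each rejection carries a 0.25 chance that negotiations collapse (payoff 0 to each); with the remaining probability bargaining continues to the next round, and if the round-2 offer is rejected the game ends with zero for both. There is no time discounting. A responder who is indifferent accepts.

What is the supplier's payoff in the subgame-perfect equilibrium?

25

Round 2 (the retailer proposes): the supplier will accept anything ≥ 0, so the retailer offers 0 and keeps 100.
Round 1 (the supplier proposes): rejecting gives the retailer an expected 0.75 × 100 = 75, so the supplier offers 75, keeping 25.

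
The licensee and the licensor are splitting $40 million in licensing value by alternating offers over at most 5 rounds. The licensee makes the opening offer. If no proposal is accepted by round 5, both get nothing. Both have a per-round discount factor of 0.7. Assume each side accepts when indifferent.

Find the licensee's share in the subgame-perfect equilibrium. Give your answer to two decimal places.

27.48

By backward induction:
Round 5 (the licensee proposes): rejection yields 0 for the licensor; the licensee offers 0 and keeps 40.
Round 4 (the licensor proposes): the licensee can get 40 next round, worth 0.7 × 40 = 28 now. The licensor offers 28 and keeps 40 − 28 = 12.
Round 3 (the licensee proposes): the licensor can get 12 next round, worth 0.7 × 12 = 8.4 now; the licensee offers that and keeps 31.6.
Round 2 (the licensor proposes): the licensee can get 31.6 next round, worth 0.7 × 31.6 = 22.12 now. The licensor offers 22.12 and keeps 40 − 22.12 = 17.88.
Round 1 (the licensee proposes): the licensor can get 17.88 next round, worth 0.7 × 17.88 = 12.516 now. The licensee offers 12.516 and keeps 40 − 12.516 = 27.484.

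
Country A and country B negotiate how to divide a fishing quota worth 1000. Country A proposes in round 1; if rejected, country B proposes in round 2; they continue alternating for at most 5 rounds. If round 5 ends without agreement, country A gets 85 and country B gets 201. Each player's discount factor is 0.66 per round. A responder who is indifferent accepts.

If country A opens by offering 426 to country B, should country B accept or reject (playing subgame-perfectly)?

Round 5 (country A proposes): country B gets 201 if talks fail, so country A offers 201 and keeps 799.
Round 4 (country B proposes): country A can get 799 next round, worth 0.66 × 799 = 527.34 now; country B offers that and keeps 472.66.
Round 3 (country A proposes): country B can get 472.66 next round, worth 0.66 × 472.66 = 311.9556 now. Country A offers 311.9556 and keeps 1000 − 311.9556 = 688.0444.
Round 2 (country B proposes): country A can get 688.0444 next round, worth 0.66 × 688.0444 = 454.109304 now; country B offers that and keeps 545.890696.
So by rejecting in round 1, country B gets 545.890696 next round, worth 0.66 × 545.890696 = 360.28785936 now.
Offer 426 ≥ 360.28785936, so country B accepts.

Accept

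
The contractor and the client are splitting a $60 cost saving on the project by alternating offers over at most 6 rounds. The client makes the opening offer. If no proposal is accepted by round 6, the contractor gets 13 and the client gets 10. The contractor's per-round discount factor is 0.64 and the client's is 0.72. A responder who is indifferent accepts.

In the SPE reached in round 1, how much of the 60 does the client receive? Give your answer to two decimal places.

By backward induction:
Round 6 (the contractor proposes): the client gets 10 if talks fail, so the contractor offers 10 and keeps 50.
Round 5 (the client proposes): the contractor can get 50 next round, worth 0.64 × 50 = 32 now. The client offers 32 and keeps 60 − 32 = 28.
Round 4 (the contractor proposes): the client can get 28 next round, worth 0.72 × 28 = 20.16 now. The contractor offers 20.16 and keeps 60 − 20.16 = 39.84.
Round 3 (the client proposes): the contractor can get 39.84 next round, worth 0.64 × 39.84 = 25.4976 now, so the client offers 25.4976, keeping 34.5024.
Round 2 (the contractor proposes): the client can get 34.5024 next round, worth 0.72 × 34.5024 = 24.841728 now. The contractor offers 24.841728 and keeps 60 − 24.841728 = 35.158272.
Round 1 (the client proposes): the contractor can get 35.158272 next round, worth 0.64 × 35.158272 = 22.50129408 now; the client offers that and keeps 37.49870592.

37.50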